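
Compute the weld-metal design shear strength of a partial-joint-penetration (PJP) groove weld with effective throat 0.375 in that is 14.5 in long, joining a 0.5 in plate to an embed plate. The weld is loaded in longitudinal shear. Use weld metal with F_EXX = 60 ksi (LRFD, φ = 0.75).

Effective throat (given) t_e = 0.375 in.
A_we = 0.375 × 14.5 = 5.438 in².
F_nw = 0.6 F_EXX = 36 ksi.
φR_n = 0.75 × 36 × 5.438 = 146.8 kips.

φR_n ≈ 147 kips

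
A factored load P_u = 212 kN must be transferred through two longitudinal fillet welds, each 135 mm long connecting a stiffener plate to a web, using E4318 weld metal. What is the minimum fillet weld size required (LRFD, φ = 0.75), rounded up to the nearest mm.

E43XX → F_EXX = 430 MPa.
Total weld length L = 270 mm.
Required throat t_e = P_u / (φ × 0.6 F_EXX × L) = 212 / (0.75 × 0.6 × 430 × 270 × 10⁻³) = 4.058 mm.
Required leg w = t_e / 0.707 = 5.739 mm → use 6 mm.

w = 6 mm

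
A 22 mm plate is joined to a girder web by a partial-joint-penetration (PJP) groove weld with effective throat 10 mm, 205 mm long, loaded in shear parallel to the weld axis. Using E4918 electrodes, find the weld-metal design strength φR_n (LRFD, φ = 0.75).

E49XX → F_EXX = 490 MPa.
Effective throat (given) t_e = 10 mm.
A_we = 10 × 205 = 2050 mm².
F_nw = 0.6 F_EXX = 294 MPa.
φR_n = 0.75 × 294 × 2050 × 10⁻³ = 452 kN.

φR_n ≈ 452 kN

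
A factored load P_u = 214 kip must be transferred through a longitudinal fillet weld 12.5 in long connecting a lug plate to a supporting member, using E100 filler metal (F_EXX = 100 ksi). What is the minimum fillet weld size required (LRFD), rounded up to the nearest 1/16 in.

Total weld length L = 12.5 in.
Required throat t_e = P_u / (φ × 0.6 F_EXX × L) = 214 / (0.75 × 0.6 × 100 × 12.5) = 0.3804 in.
Required leg w = t_e / 0.707 = 0.5381 in → use 9/16 in.

w = 9/16 in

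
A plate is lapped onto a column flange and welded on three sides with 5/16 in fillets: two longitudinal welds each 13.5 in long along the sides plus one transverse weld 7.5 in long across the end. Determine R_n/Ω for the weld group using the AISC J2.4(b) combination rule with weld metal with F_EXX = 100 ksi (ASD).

t_e = 0.707 × 0.3125 = 0.2209 in.
R_nwl = 0.6 × 100 × 0.2209 × 27 = 357.9 kip (longitudinal, 2 welds).
R_nwt = 0.6 × 100 × 0.2209 × 7.5 = 99.42 kip (transverse, base value).
(i) R_nwl + R_nwt = 457.3 kip; (ii) 0.85 R_nwl + 1.5 R_nwt = 453.4 kip.
R_n = max = 457.3 kip [governs: (i)]; R_n/Ω = 228.7 kip.

R_n/Ω ≈ 229 kip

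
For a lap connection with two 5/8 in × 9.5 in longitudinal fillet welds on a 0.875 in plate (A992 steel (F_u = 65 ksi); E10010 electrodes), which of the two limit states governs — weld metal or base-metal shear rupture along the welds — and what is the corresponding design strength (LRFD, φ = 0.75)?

E100XX → F_EXX = 100 ksi.
t_e = 0.707 × 0.625 = 0.4419 in; L = 19 in.
Weld metal: φR_n = 0.75 × 0.6 × 100 × 0.4419 × 19 = 377.8 kips.
Base metal (shear rupture): φR_n = 0.75 × 0.6 × 65 × 0.875 × 19 = 486.3 kips.
Governing: weld metal.

φR_n ≈ 378 kips (weld metal governs)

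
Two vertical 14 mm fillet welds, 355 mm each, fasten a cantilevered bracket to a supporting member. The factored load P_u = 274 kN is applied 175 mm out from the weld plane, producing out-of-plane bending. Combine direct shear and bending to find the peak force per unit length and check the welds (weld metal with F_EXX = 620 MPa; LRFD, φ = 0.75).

L_w = 2 × 355 = 710 mm; section modulus (unit throat) S = 2 × L²/6 = 42010 mm².
Direct shear f_v = P/L_w = 274×10³/710 = 385.9 N/mm.
Moment M = P × e = 274×10³ × 175 = 47950000 N·mm; bending f_b = M/S = 1141 N/mm.
f_max = √(f_v² + f_b²) = √(385.9² + 1141²) = 1205 N/mm.
φr_n = 0.75 × 0.6 × 620 × (0.707 × 14) = 2762 N/mm → adequate.

f_max ≈ 1200 N/mm; adequate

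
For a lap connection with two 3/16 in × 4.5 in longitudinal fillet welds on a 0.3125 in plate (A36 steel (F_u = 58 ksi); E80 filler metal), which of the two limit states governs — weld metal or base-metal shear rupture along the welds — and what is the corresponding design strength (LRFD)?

φR_n ≈ 43 kips (weld metal governs)

E80XX → F_EXX = 80 ksi.
t_e = 0.707 × 0.1875 = 0.1326 in; L = 9 in.
Weld metal: φR_n = 0.75 × 0.6 × 80 × 0.1326 × 9 = 42.95 kips.
Base metal (shear rupture): φR_n = 0.75 × 0.6 × 58 × 0.3125 × 9 = 73.41 kips.
Governing: weld metal.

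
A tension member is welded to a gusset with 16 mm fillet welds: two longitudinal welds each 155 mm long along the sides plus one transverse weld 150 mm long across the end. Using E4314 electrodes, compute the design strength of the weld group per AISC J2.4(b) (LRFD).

φR_n ≈ 1070 kN

E43XX → F_EXX = 430 MPa.
t_e = 0.707 × 16 = 11.31 mm.
R_nwl = 0.6 × 430 × 11.31 × 310 × 10⁻³ = 904.7 kN (longitudinal, 2 welds).
R_nwt = 0.6 × 430 × 11.31 × 150 × 10⁻³ = 437.8 kN (transverse, base value).
(i) R_nwl + R_nwt = 1343 kN; (ii) 0.85 R_nwl + 1.5 R_nwt = 1426 kN.
R_n = max = 1426 kN [governs: (ii)]; φR_n = 1069 kN.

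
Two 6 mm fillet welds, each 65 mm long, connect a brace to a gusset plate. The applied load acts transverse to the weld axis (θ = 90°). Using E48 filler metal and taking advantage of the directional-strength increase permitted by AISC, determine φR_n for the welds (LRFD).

φR_n ≈ 179 kN

E48XX → F_EXX = 480 MPa.
t_e = 0.707 × 6 = 4.242 mm; A_we = 4.242 × 130 = 551.5 mm².
Directional factor: 1.0 + 0.5 sin^1.5(90°) = 1.5.
F_nw = 0.6 × 480 × 1.5 = 432 MPa.
φR_n = 0.75 × 432 × 551.5 × 10⁻³ = 178.7 kN.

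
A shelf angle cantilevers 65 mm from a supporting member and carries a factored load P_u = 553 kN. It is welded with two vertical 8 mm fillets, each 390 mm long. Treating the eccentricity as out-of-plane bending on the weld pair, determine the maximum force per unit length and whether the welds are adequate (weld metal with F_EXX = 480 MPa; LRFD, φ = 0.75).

f_max ≈ 1000 N/mm; adequate

L_w = 2 × 390 = 780 mm; section modulus (unit throat) S = 2 × L²/6 = 50700 mm².
Direct shear f_v = P/L_w = 553×10³/780 = 709 N/mm.
Moment M = P × e = 553×10³ × 65 = 35945000 N·mm; bending f_b = M/S = 709 N/mm.
f_max = √(f_v² + f_b²) = √(709² + 709²) = 1003 N/mm.
φr_n = 0.75 × 0.6 × 480 × (0.707 × 8) = 1222 N/mm → adequate.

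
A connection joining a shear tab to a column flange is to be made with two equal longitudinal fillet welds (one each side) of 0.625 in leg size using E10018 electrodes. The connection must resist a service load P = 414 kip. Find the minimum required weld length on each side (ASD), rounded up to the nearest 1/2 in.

L = 16 in on each side

E100XX → F_EXX = 100 ksi.
Throat t_e = 0.707 × 0.625 = 0.4419 in.
r_n/Ω = (0.6 × 100 × 0.4419) / 2.0 = 13.26 kip/in.
L_req = P / (r_n/Ω) = 414 / 13.26 = 31.23 in total.
Per side: 31.23 / 2 = 15.62 in.
Round up → use L = 16 in on each side.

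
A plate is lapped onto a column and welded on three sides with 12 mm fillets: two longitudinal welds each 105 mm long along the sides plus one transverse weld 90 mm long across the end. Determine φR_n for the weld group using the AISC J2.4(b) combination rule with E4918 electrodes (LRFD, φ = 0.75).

E49XX → F_EXX = 490 MPa.
t_e = 0.707 × 12 = 8.484 mm.
R_nwl = 0.6 × 490 × 8.484 × 210 × 10⁻³ = 523.8 kN (longitudinal, 2 welds).
R_nwt = 0.6 × 490 × 8.484 × 90 × 10⁻³ = 224.5 kN (transverse, base value).
(i) R_nwl + R_nwt = 748.3 kN; (ii) 0.85 R_nwl + 1.5 R_nwt = 782 kN.
R_n = max = 782 kN [governs: (ii)]; φR_n = 586.5 kN.

φR_n ≈ 586 kN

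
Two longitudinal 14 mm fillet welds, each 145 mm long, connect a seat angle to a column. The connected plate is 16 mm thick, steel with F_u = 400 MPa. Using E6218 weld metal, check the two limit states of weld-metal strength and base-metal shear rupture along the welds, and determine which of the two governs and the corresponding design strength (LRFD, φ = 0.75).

φR_n ≈ 801 kN (weld metal governs)

E62XX → F_EXX = 620 MPa.
t_e = 0.707 × 14 = 9.898 mm; L = 290 mm.
Weld metal: φR_n = 0.75 × 0.6 × 620 × 9.898 × 290 × 10⁻³ = 800.8 kN.
Base metal (shear rupture): φR_n = 0.75 × 0.6 × 400 × 16 × 290 × 10⁻³ = 835.2 kN.
Governing: weld metal.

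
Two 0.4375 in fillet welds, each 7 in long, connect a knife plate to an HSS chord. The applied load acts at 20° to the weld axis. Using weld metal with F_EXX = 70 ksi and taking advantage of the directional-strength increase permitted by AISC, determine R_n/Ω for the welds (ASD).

t_e = 0.707 × 0.4375 = 0.3093 in; A_we = 0.3093 × 14 = 4.33 in².
Directional factor: 1.0 + 0.5 sin^1.5(20°) = 1.1.
F_nw = 0.6 × 70 × 1.1 = 46.2 ksi.
R_n/Ω = (46.2 × 4.33) / 2.0 = 100 kip.

R_n/Ω ≈ 100 kip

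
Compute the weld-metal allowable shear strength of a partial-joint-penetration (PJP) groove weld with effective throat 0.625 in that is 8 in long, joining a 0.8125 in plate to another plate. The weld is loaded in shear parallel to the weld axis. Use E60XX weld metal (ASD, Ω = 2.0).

E60XX → F_EXX = 60 ksi.
Effective throat (given) t_e = 0.625 in.
A_we = 0.625 × 8 = 5 in².
F_nw = 0.6 F_EXX = 36 ksi.
R_n/Ω = (36 × 5) / 2.0 = 90 kip.

R_n/Ω ≈ 90 kip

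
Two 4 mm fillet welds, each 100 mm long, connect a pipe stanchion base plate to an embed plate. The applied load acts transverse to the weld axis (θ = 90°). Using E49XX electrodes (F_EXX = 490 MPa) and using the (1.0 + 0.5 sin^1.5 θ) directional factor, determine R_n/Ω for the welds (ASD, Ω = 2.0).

R_n/Ω ≈ 125 kN

t_e = 0.707 × 4 = 2.828 mm; A_we = 2.828 × 200 = 565.6 mm².
Directional factor: 1.0 + 0.5 sin^1.5(90°) = 1.5.
F_nw = 0.6 × 490 × 1.5 = 441 MPa.
R_n/Ω = (441 × 565.6) / 2.0 × 10⁻³ = 124.7 kN.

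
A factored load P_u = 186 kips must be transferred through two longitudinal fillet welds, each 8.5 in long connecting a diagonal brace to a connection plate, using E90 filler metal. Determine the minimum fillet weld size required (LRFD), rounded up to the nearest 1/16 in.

E90XX → F_EXX = 90 ksi.
Total weld length L = 17 in.
Required throat t_e = P_u / (φ × 0.6 F_EXX × L) = 186 / (0.75 × 0.6 × 90 × 17) = 0.2702 in.
Required leg w = t_e / 0.707 = 0.3821 in → use 7/16 in.

w = 7/16 in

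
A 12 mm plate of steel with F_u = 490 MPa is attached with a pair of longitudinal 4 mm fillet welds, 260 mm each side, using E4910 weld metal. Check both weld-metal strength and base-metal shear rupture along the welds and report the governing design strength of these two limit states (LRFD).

E49XX → F_EXX = 490 MPa.
t_e = 0.707 × 4 = 2.828 mm; L = 520 mm.
Weld metal: φR_n = 0.75 × 0.6 × 490 × 2.828 × 520 × 10⁻³ = 324.3 kN.
Base metal (shear rupture): φR_n = 0.75 × 0.6 × 490 × 12 × 520 × 10⁻³ = 1376 kN.
Governing: weld metal.

φR_n ≈ 324 kN (weld metal governs)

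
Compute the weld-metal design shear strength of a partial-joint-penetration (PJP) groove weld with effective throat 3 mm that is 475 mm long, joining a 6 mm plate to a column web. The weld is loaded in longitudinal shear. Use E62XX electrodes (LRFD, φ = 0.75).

E62XX → F_EXX = 620 MPa.
Effective throat (given) t_e = 3 mm.
A_we = 3 × 475 = 1425 mm².
F_nw = 0.6 F_EXX = 372 MPa.
φR_n = 0.75 × 372 × 1425 × 10⁻³ = 397.6 kN.

φR_n ≈ 398 kN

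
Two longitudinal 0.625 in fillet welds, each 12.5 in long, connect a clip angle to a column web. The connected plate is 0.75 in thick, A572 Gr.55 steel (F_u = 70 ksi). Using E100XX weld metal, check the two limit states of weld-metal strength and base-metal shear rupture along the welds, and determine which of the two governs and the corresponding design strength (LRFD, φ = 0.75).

E100XX → F_EXX = 100 ksi.
t_e = 0.707 × 0.625 = 0.4419 in; L = 25 in.
Weld metal: φR_n = 0.75 × 0.6 × 100 × 0.4419 × 25 = 497.1 kip.
Base metal (shear rupture): φR_n = 0.75 × 0.6 × 70 × 0.75 × 25 = 590.6 kip.
Governing: weld metal.

φR_n ≈ 497 kip (weld metal governs)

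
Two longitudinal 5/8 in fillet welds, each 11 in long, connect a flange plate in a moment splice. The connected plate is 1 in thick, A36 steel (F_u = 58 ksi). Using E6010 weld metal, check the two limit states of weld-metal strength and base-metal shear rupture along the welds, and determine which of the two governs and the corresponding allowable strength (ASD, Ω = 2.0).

E60XX → F_EXX = 60 ksi.
t_e = 0.707 × 0.625 = 0.4419 in; L = 22 in.
Weld metal: R_n/Ω = (1/2.0) × 0.6 × 60 × 0.4419 × 22 = 175 kips.
Base metal (shear rupture): R_n/Ω = (1/2.0) × 0.6 × 58 × 1 × 22 = 382.8 kips.
Governing: weld metal.

R_n/Ω ≈ 175 kips (weld metal governs)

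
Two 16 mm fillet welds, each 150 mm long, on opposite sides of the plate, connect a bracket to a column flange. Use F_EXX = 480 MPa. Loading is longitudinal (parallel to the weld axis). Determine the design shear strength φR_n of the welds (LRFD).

Effective throat t_e = 0.707 × 16 = 11.31 mm.
Total length L = 300 mm; A_we = 11.31 × 300 = 3394 mm².
F_nw = 0.6 F_EXX = 0.6 × 480 = 288 MPa.
φR_n = 0.75 × 288 × 3394 × 10⁻³ = 733 kN.

φR_n ≈ 733 kN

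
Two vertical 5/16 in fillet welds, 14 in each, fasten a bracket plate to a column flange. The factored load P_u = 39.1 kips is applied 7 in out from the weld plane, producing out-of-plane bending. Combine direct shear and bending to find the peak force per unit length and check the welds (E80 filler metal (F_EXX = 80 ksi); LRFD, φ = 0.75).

f_max ≈ 4.42 kip/in; adequate

L_w = 2 × 14 = 28 in; section modulus (unit throat) S = 2 × L²/6 = 65.33 in².
Direct shear f_v = P/L_w = 39.1/28 = 1.396 kip/in.
Moment M = P × e = 39.1 × 7 = 273.7 kip·in; bending f_b = M/S = 4.189 kip/in.
f_max = √(f_v² + f_b²) = √(1.396² + 4.189²) = 4.416 kip/in.
φr_n = 0.75 × 0.6 × 80 × (0.707 × 0.3125) = 7.954 kip/in → adequate.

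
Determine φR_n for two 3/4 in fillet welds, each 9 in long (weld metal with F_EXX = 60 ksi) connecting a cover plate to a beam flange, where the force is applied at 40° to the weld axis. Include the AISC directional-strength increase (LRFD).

t_e = 0.707 × 0.75 = 0.5302 in; A_we = 0.5302 × 18 = 9.544 in².
Directional factor: 1.0 + 0.5 sin^1.5(40°) = 1.258.
F_nw = 0.6 × 60 × 1.258 = 45.28 ksi.
φR_n = 0.75 × 45.28 × 9.544 = 324.1 kip.

φR_n ≈ 324 kip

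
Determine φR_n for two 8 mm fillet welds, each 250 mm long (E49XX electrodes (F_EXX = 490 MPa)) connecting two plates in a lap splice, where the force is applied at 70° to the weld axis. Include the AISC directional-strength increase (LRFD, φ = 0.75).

t_e = 0.707 × 8 = 5.656 mm; A_we = 5.656 × 500 = 2828 mm².
Directional factor: 1.0 + 0.5 sin^1.5(70°) = 1.455.
F_nw = 0.6 × 490 × 1.455 = 427.9 MPa.
φR_n = 0.75 × 427.9 × 2828 × 10⁻³ = 907.6 kN.

φR_n ≈ 908 kN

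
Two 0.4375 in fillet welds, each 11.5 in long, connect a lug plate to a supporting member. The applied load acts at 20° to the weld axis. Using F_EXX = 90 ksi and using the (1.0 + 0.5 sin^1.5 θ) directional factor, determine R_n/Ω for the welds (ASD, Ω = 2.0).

t_e = 0.707 × 0.4375 = 0.3093 in; A_we = 0.3093 × 23 = 7.114 in².
Directional factor: 1.0 + 0.5 sin^1.5(20°) = 1.1.
F_nw = 0.6 × 90 × 1.1 = 59.4 ksi.
R_n/Ω = (59.4 × 7.114) / 2.0 = 211.3 kips.

R_n/Ω ≈ 211 kips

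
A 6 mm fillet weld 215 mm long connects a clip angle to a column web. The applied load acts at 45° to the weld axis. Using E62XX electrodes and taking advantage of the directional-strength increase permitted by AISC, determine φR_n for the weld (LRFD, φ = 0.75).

E62XX → F_EXX = 620 MPa.
t_e = 0.707 × 6 = 4.242 mm; A_we = 4.242 × 215 = 912 mm².
Directional factor: 1.0 + 0.5 sin^1.5(45°) = 1.297.
F_nw = 0.6 × 620 × 1.297 = 482.6 MPa.
φR_n = 0.75 × 482.6 × 912 × 10⁻³ = 330.1 kN.

φR_n ≈ 330 kN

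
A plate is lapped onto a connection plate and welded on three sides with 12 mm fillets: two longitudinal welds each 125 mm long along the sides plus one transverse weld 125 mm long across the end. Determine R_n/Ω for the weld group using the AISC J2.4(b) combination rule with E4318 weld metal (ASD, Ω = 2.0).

R_n/Ω ≈ 438 kN

E43XX → F_EXX = 430 MPa.
t_e = 0.707 × 12 = 8.484 mm.
R_nwl = 0.6 × 430 × 8.484 × 250 × 10⁻³ = 547.2 kN (longitudinal, 2 welds).
R_nwt = 0.6 × 430 × 8.484 × 125 × 10⁻³ = 273.6 kN (transverse, base value).
(i) R_nwl + R_nwt = 820.8 kN; (ii) 0.85 R_nwl + 1.5 R_nwt = 875.5 kN.
R_n = max = 875.5 kN [governs: (ii)]; R_n/Ω = 437.8 kN.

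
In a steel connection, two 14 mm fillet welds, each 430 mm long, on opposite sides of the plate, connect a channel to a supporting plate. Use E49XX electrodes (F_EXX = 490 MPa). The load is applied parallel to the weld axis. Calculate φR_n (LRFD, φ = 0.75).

Effective throat t_e = 0.707 × 14 = 9.898 mm.
Total length L = 860 mm; A_we = 9.898 × 860 = 8512 mm².
F_nw = 0.6 F_EXX = 0.6 × 490 = 294 MPa.
φR_n = 0.75 × 294 × 8512 × 10⁻³ = 1877 kN.

φR_n ≈ 1880 kN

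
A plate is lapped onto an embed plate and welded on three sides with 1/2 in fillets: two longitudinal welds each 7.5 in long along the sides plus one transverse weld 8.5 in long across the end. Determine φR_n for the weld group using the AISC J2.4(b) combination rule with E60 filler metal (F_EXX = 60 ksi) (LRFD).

φR_n ≈ 243 kip

t_e = 0.707 × 0.5 = 0.3535 in.
R_nwl = 0.6 × 60 × 0.3535 × 15 = 190.9 kip (longitudinal, 2 welds).
R_nwt = 0.6 × 60 × 0.3535 × 8.5 = 108.2 kip (transverse, base value).
(i) R_nwl + R_nwt = 299.1 kip; (ii) 0.85 R_nwl + 1.5 R_nwt = 324.5 kip.
R_n = max = 324.5 kip [governs: (ii)]; φR_n = 243.4 kip.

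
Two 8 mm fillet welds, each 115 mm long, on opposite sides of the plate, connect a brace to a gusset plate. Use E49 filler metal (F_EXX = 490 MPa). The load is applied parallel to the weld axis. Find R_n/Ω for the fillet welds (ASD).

R_n/Ω ≈ 191 kN

Effective throat t_e = 0.707 × 8 = 5.656 mm.
Total length L = 230 mm; A_we = 5.656 × 230 = 1301 mm².
F_nw = 0.6 F_EXX = 0.6 × 490 = 294 MPa.
R_n = 294 × 1301 × 10⁻³ = 382.5 kN; R_n/Ω = 382.5/2.0 = 191.2 kN.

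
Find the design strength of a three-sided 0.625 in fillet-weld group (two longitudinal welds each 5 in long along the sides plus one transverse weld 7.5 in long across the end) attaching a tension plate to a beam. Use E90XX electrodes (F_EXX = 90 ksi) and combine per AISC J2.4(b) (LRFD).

φR_n ≈ 353 kip

t_e = 0.707 × 0.625 = 0.4419 in.
R_nwl = 0.6 × 90 × 0.4419 × 10 = 238.6 kip (longitudinal, 2 welds).
R_nwt = 0.6 × 90 × 0.4419 × 7.5 = 179 kip (transverse, base value).
(i) R_nwl + R_nwt = 417.6 kip; (ii) 0.85 R_nwl + 1.5 R_nwt = 471.3 kip.
R_n = max = 471.3 kip [governs: (ii)]; φR_n = 353.4 kip.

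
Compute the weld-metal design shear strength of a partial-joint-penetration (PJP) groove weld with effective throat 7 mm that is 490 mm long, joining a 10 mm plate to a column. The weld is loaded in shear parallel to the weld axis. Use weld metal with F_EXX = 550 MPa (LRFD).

Effective throat (given) t_e = 7 mm.
A_we = 7 × 490 = 3430 mm².
F_nw = 0.6 F_EXX = 330 MPa.
φR_n = 0.75 × 330 × 3430 × 10⁻³ = 848.9 kN.

φR_n ≈ 849 kN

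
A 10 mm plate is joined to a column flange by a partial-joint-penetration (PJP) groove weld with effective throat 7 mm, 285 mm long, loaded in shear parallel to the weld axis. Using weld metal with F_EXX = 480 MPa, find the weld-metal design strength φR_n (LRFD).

Effective throat (given) t_e = 7 mm.
A_we = 7 × 285 = 1995 mm².
F_nw = 0.6 F_EXX = 288 MPa.
φR_n = 0.75 × 288 × 1995 × 10⁻³ = 430.9 kN.

φR_n ≈ 431 kN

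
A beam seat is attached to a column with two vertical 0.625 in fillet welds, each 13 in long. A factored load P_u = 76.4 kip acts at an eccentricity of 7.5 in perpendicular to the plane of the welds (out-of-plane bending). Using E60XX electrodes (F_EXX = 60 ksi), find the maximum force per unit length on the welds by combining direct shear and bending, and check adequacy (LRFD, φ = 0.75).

L_w = 2 × 13 = 26 in; section modulus (unit throat) S = 2 × L²/6 = 56.33 in².
Direct shear f_v = P/L_w = 76.4/26 = 2.938 kip/in.
Moment M = P × e = 76.4 × 7.5 = 573 kip·in; bending f_b = M/S = 10.17 kip/in.
f_max = √(f_v² + f_b²) = √(2.938² + 10.17²) = 10.59 kip/in.
φr_n = 0.75 × 0.6 × 60 × (0.707 × 0.625) = 11.93 kip/in → adequate.

f_max ≈ 10.6 kip/in; adequate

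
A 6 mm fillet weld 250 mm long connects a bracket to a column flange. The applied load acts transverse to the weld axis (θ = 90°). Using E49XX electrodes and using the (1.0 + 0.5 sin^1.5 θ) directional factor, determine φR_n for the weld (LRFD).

φR_n ≈ 351 kN

E49XX → F_EXX = 490 MPa.
t_e = 0.707 × 6 = 4.242 mm; A_we = 4.242 × 250 = 1060 mm².
Directional factor: 1.0 + 0.5 sin^1.5(90°) = 1.5.
F_nw = 0.6 × 490 × 1.5 = 441 MPa.
φR_n = 0.75 × 441 × 1060 × 10⁻³ = 350.8 kN.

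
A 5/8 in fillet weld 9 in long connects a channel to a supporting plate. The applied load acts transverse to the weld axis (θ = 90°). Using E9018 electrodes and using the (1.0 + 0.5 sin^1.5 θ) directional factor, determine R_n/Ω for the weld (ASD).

R_n/Ω ≈ 161 kip

E90XX → F_EXX = 90 ksi.
t_e = 0.707 × 0.625 = 0.4419 in; A_we = 0.4419 × 9 = 3.977 in².
Directional factor: 1.0 + 0.5 sin^1.5(90°) = 1.5.
F_nw = 0.6 × 90 × 1.5 = 81 ksi.
R_n/Ω = (81 × 3.977) / 2.0 = 161.1 kip.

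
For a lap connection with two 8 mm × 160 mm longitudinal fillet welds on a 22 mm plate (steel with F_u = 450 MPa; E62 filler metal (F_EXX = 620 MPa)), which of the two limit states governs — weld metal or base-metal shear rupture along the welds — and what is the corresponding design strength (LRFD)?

t_e = 0.707 × 8 = 5.656 mm; L = 320 mm.
Weld metal: φR_n = 0.75 × 0.6 × 620 × 5.656 × 320 × 10⁻³ = 505 kN.
Base metal (shear rupture): φR_n = 0.75 × 0.6 × 450 × 22 × 320 × 10⁻³ = 1426 kN.
Governing: weld metal.

φR_n ≈ 505 kN (weld metal governs)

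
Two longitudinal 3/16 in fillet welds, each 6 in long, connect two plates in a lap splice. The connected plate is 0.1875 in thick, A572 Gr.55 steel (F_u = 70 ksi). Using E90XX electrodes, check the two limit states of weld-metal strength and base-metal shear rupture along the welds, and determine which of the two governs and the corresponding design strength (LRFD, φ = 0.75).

φR_n ≈ 64.4 kips (weld metal governs)

E90XX → F_EXX = 90 ksi.
t_e = 0.707 × 0.1875 = 0.1326 in; L = 12 in.
Weld metal: φR_n = 0.75 × 0.6 × 90 × 0.1326 × 12 = 64.43 kips.
Base metal (shear rupture): φR_n = 0.75 × 0.6 × 70 × 0.1875 × 12 = 70.88 kips.
Governing: weld metal.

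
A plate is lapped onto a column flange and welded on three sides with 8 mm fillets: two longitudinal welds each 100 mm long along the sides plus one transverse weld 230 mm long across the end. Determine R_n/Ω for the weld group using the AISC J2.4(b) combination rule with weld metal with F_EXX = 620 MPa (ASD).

t_e = 0.707 × 8 = 5.656 mm.
R_nwl = 0.6 × 620 × 5.656 × 200 × 10⁻³ = 420.8 kN (longitudinal, 2 welds).
R_nwt = 0.6 × 620 × 5.656 × 230 × 10⁻³ = 483.9 kN (transverse, base value).
(i) R_nwl + R_nwt = 904.7 kN; (ii) 0.85 R_nwl + 1.5 R_nwt = 1084 kN.
R_n = max = 1084 kN [governs: (ii)]; R_n/Ω = 541.8 kN.

R_n/Ω ≈ 542 kN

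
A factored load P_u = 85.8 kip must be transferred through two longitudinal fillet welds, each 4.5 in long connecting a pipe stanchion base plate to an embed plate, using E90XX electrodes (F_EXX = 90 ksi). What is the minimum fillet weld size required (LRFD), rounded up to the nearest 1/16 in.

w = 3/8 in

Total weld length L = 9 in.
Required throat t_e = P_u / (φ × 0.6 F_EXX × L) = 85.8 / (0.75 × 0.6 × 90 × 9) = 0.2354 in.
Required leg w = t_e / 0.707 = 0.3329 in → use 3/8 in.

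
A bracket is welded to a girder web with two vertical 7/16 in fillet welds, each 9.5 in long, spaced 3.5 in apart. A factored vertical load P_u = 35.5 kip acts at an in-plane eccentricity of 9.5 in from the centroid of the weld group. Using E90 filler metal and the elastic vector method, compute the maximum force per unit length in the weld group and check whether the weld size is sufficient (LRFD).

f_max ≈ 9.3 kip/in; adequate

E90XX → F_EXX = 90 ksi.
Total weld length L_w = 19 in. Treat welds as unit-width lines.
Polar moment about centroid: J = 2[d³/12 + d(b/2)²] = 2[9.5³/12 + 9.5×1.75²] = 201.1 in³.
Direct shear f_v = P/L_w = 35.5 / 19 = 1.868 kip/in (vertical).
Torsion M = P·e = 35.5 × 9.5 = 337.25 kip·in.
Critical point at (x, y) = (1.75, 4.75) from centroid. f_tx = M·y/J = 7.967 kip/in; f_ty = M·x/J = 2.935 kip/in.
Resultant f_max = √[f_tx² + (f_v + f_ty)²] = √[7.967² + (1.868 + 2.935)²] = 9.303 kip/in.
Capacity per unit length: φr_n = 0.75 × 0.6 × 90 × (0.707 × 0.4375) = 12.53 kip/in.
9.303 ≤ 12.53 → adequate.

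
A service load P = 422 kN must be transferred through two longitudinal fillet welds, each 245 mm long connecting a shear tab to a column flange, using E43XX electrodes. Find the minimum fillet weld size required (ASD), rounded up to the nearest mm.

w = 10 mm

E43XX → F_EXX = 430 MPa.
Total weld length L = 490 mm.
Required throat t_e = P × Ω / (0.6 F_EXX × L) = 422 × 2.0 / (0.6 × 430 × 490 × 10⁻³) = 6.676 mm.
Required leg w = t_e / 0.707 = 9.443 mm → use 10 mm.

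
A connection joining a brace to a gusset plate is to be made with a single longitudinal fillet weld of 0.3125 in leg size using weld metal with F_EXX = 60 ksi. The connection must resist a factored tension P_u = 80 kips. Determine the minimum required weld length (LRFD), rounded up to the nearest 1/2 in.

L = 13.5 in

Throat t_e = 0.707 × 0.3125 = 0.2209 in.
φr_n = 0.75 × 0.6 × 60 × 0.2209 = 5.965 kips/in.
L_req = P_u / φr_n = 80 / 5.965 = 13.41 in total.
Round up → use L = 13.5 in.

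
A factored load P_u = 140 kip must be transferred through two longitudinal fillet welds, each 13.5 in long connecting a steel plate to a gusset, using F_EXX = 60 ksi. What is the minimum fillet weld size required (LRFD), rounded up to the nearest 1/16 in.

w = 5/16 in

Total weld length L = 27 in.
Required throat t_e = P_u / (φ × 0.6 F_EXX × L) = 140 / (0.75 × 0.6 × 60 × 27) = 0.192 in.
Required leg w = t_e / 0.707 = 0.2716 in → use 5/16 in.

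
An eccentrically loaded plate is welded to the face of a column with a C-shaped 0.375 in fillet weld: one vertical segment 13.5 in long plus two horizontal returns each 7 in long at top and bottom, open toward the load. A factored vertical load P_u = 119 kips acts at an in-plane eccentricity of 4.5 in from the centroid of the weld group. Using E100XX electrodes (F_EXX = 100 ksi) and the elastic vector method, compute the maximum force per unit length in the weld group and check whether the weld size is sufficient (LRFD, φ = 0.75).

Total weld length L_w = 27.5 in. Treat welds as unit-width lines.
Centroid: x̄ = 2×7×3.5 / 27.5 = 1.782 in from the vertical weld.
Polar moment about centroid: J = I_x + I_y = [13.5³/12 + 2×7×6.75²] + [13.5×1.782² + 2(7³/12 + 7×1.718²)] = 984.3 in³.
Direct shear f_v = P/L_w = 119 / 27.5 = 4.327 kip/in (vertical).
Torsion M = P·e = 119 × 4.5 = 535.5 kip·in.
Critical point at (x, y) = (5.218, 6.75) from centroid. f_tx = M·y/J = 3.672 kip/in; f_ty = M·x/J = 2.839 kip/in.
Resultant f_max = √[f_tx² + (f_v + f_ty)²] = √[3.672² + (4.327 + 2.839)²] = 8.052 kip/in.
Capacity per unit length: φr_n = 0.75 × 0.6 × 100 × (0.707 × 0.375) = 11.93 kip/in.
8.052 ≤ 11.93 → adequate.

f_max ≈ 8.05 kip/in; adequate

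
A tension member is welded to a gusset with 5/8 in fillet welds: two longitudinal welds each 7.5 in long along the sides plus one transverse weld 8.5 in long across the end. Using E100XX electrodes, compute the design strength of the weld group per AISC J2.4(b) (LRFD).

φR_n ≈ 507 kips

E100XX → F_EXX = 100 ksi.
t_e = 0.707 × 0.625 = 0.4419 in.
R_nwl = 0.6 × 100 × 0.4419 × 15 = 397.7 kips (longitudinal, 2 welds).
R_nwt = 0.6 × 100 × 0.4419 × 8.5 = 225.4 kips (transverse, base value).
(i) R_nwl + R_nwt = 623 kips; (ii) 0.85 R_nwl + 1.5 R_nwt = 676.1 kips.
R_n = max = 676.1 kips [governs: (ii)]; φR_n = 507.1 kips.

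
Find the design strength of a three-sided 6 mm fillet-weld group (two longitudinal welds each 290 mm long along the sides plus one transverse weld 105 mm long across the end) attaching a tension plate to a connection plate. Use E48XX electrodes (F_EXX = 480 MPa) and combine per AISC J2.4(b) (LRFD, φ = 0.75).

φR_n ≈ 628 kN

t_e = 0.707 × 6 = 4.242 mm.
R_nwl = 0.6 × 480 × 4.242 × 580 × 10⁻³ = 708.6 kN (longitudinal, 2 welds).
R_nwt = 0.6 × 480 × 4.242 × 105 × 10⁻³ = 128.3 kN (transverse, base value).
(i) R_nwl + R_nwt = 836.9 kN; (ii) 0.85 R_nwl + 1.5 R_nwt = 794.7 kN.
R_n = max = 836.9 kN [governs: (i)]; φR_n = 627.6 kN.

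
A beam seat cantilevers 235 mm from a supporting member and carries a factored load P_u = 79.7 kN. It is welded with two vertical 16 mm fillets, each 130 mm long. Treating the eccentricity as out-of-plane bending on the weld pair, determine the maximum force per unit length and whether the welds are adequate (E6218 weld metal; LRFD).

E62XX → F_EXX = 620 MPa.
L_w = 2 × 130 = 260 mm; section modulus (unit throat) S = 2 × L²/6 = 5633 mm².
Direct shear f_v = P/L_w = 79.7×10³/260 = 306.5 N/mm.
Moment M = P × e = 79.7×10³ × 235 = 18730000 N·mm; bending f_b = M/S = 3325 N/mm.
f_max = √(f_v² + f_b²) = √(306.5² + 3325²) = 3339 N/mm.
φr_n = 0.75 × 0.6 × 620 × (0.707 × 16) = 3156 N/mm → NOT adequate.

f_max ≈ 3340 N/mm; NOT adequate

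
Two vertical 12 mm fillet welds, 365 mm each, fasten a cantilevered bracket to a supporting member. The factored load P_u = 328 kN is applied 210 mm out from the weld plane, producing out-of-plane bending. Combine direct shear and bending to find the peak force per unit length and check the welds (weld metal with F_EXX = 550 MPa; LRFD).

f_max ≈ 1610 N/mm; adequate

L_w = 2 × 365 = 730 mm; section modulus (unit throat) S = 2 × L²/6 = 44410 mm².
Direct shear f_v = P/L_w = 328×10³/730 = 449.3 N/mm.
Moment M = P × e = 328×10³ × 210 = 68880000 N·mm; bending f_b = M/S = 1551 N/mm.
f_max = √(f_v² + f_b²) = √(449.3² + 1551²) = 1615 N/mm.
φr_n = 0.75 × 0.6 × 550 × (0.707 × 12) = 2100 N/mm → adequate.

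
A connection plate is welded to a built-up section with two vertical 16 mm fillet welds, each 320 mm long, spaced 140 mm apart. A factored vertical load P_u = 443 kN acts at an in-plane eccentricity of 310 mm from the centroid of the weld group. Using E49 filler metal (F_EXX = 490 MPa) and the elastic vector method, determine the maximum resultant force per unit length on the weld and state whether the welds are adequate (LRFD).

Total weld length L_w = 640 mm. Treat welds as unit-width lines.
Polar moment about centroid: J = 2[d³/12 + d(b/2)²] = 2[320³/12 + 320×70²] = 8597000 mm³.
Direct shear f_v = P/L_w = 443×10³ / 640 = 692.2 N/mm (vertical).
Torsion M = P·e = 443×10³ × 310 = 137330000 N·mm.
Critical point at (x, y) = (70, 160) from centroid. f_tx = M·y/J = 2556 N/mm; f_ty = M·x/J = 1118 N/mm.
Resultant f_max = √[f_tx² + (f_v + f_ty)²] = √[2556² + (692.2 + 1118)²] = 3132 N/mm.
Capacity per unit length: φr_n = 0.75 × 0.6 × 490 × (0.707 × 16) = 2494 N/mm.
3132 > 2494 → NOT adequate.

f_max ≈ 3130 N/mm; NOT adequate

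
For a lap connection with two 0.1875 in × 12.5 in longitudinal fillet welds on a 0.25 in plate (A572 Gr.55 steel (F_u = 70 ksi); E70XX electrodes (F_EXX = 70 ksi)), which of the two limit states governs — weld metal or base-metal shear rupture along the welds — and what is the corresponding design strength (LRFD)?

φR_n ≈ 104 kips (weld metal governs)

t_e = 0.707 × 0.1875 = 0.1326 in; L = 25 in.
Weld metal: φR_n = 0.75 × 0.6 × 70 × 0.1326 × 25 = 104.4 kips.
Base metal (shear rupture): φR_n = 0.75 × 0.6 × 70 × 0.25 × 25 = 196.9 kips.
Governing: weld metal.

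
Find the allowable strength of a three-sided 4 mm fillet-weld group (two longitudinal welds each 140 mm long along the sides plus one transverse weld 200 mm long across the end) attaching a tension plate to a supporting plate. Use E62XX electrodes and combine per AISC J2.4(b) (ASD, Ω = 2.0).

E62XX → F_EXX = 620 MPa.
t_e = 0.707 × 4 = 2.828 mm.
R_nwl = 0.6 × 620 × 2.828 × 280 × 10⁻³ = 294.6 kN (longitudinal, 2 welds).
R_nwt = 0.6 × 620 × 2.828 × 200 × 10⁻³ = 210.4 kN (transverse, base value).
(i) R_nwl + R_nwt = 505 kN; (ii) 0.85 R_nwl + 1.5 R_nwt = 566 kN.
R_n = max = 566 kN [governs: (ii)]; R_n/Ω = 283 kN.

R_n/Ω ≈ 283 kN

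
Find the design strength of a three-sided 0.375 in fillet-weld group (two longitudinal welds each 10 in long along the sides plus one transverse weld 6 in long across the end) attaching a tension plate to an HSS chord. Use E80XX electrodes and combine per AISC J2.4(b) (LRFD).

E80XX → F_EXX = 80 ksi.
t_e = 0.707 × 0.375 = 0.2651 in.
R_nwl = 0.6 × 80 × 0.2651 × 20 = 254.5 kips (longitudinal, 2 welds).
R_nwt = 0.6 × 80 × 0.2651 × 6 = 76.36 kips (transverse, base value).
(i) R_nwl + R_nwt = 330.9 kips; (ii) 0.85 R_nwl + 1.5 R_nwt = 330.9 kips.
R_n = max = 330.9 kips [governs: (ii)]; φR_n = 248.2 kips.

φR_n ≈ 248 kips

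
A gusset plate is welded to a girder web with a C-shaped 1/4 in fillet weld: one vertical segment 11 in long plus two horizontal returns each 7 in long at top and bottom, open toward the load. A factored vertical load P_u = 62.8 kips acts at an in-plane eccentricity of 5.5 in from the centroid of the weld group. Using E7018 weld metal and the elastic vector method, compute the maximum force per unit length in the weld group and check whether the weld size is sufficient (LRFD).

E70XX → F_EXX = 70 ksi.
Total weld length L_w = 25 in. Treat welds as unit-width lines.
Centroid: x̄ = 2×7×3.5 / 25 = 1.96 in from the vertical weld.
Polar moment about centroid: J = I_x + I_y = [11³/12 + 2×7×5.5²] + [11×1.96² + 2(7³/12 + 7×1.54²)] = 667 in³.
Direct shear f_v = P/L_w = 62.8 / 25 = 2.512 kip/in (vertical).
Torsion M = P·e = 62.8 × 5.5 = 345.4 kip·in.
Critical point at (x, y) = (5.04, 5.5) from centroid. f_tx = M·y/J = 2.848 kip/in; f_ty = M·x/J = 2.61 kip/in.
Resultant f_max = √[f_tx² + (f_v + f_ty)²] = √[2.848² + (2.512 + 2.61)²] = 5.86 kip/in.
Capacity per unit length: φr_n = 0.75 × 0.6 × 70 × (0.707 × 0.25) = 5.568 kip/in.
5.86 > 5.568 → NOT adequate.

f_max ≈ 5.86 kip/in; NOT adequate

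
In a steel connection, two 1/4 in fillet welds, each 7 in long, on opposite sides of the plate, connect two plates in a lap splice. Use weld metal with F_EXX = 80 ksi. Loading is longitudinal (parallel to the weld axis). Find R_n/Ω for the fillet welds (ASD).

R_n/Ω ≈ 59.4 kip

Effective throat t_e = 0.707 × 0.25 = 0.1767 in.
Total length L = 14 in; A_we = 0.1767 × 14 = 2.474 in².
F_nw = 0.6 F_EXX = 0.6 × 80 = 48 ksi.
R_n = 48 × 2.474 = 118.8 kip; R_n/Ω = 118.8/2.0 = 59.39 kip.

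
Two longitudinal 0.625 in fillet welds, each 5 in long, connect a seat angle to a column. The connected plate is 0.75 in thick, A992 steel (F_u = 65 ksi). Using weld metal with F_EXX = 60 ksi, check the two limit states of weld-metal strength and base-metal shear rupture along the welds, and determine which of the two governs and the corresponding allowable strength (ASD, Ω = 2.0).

R_n/Ω ≈ 79.5 kips (weld metal governs)

t_e = 0.707 × 0.625 = 0.4419 in; L = 10 in.
Weld metal: R_n/Ω = (1/2.0) × 0.6 × 60 × 0.4419 × 10 = 79.54 kips.
Base metal (shear rupture): R_n/Ω = (1/2.0) × 0.6 × 65 × 0.75 × 10 = 146.2 kips.
Governing: weld metal.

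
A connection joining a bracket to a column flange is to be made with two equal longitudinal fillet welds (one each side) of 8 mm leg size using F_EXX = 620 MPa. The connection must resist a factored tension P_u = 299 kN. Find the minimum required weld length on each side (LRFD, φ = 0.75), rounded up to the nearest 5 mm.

L = 95 mm on each side

Throat t_e = 0.707 × 8 = 5.656 mm.
φr_n = 0.75 × 0.6 × 620 × 5.656 × 10⁻³ = 1.578 kN/mm.
L_req = P_u / φr_n = 299 / 1.578 = 189.5 mm total.
Per side: 189.5 / 2 = 94.74 mm.
Round up → use L = 95 mm on each side.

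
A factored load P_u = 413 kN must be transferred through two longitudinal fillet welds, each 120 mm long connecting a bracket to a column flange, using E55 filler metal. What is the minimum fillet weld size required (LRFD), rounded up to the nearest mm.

E55XX → F_EXX = 550 MPa.
Total weld length L = 240 mm.
Required throat t_e = P_u / (φ × 0.6 F_EXX × L) = 413 / (0.75 × 0.6 × 550 × 240 × 10⁻³) = 6.953 mm.
Required leg w = t_e / 0.707 = 9.834 mm → use 10 mm.

w = 10 mm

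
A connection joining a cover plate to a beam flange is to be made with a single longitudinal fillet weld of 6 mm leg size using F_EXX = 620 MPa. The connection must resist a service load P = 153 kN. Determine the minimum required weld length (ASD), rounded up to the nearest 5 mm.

L = 195 mm

Throat t_e = 0.707 × 6 = 4.242 mm.
r_n/Ω = (0.6 × 620 × 4.242) / 2.0 = 789 N/mm = 0.789 kN/mm.
L_req = P / (r_n/Ω) = 153 / 0.789 = 193.9 mm total.
Round up → use L = 195 mm.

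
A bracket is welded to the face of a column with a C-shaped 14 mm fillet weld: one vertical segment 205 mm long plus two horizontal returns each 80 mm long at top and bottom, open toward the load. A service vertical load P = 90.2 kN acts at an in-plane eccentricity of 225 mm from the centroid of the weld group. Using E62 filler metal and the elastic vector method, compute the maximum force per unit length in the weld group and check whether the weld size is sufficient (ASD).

f_max ≈ 1080 N/mm; adequate

E62XX → F_EXX = 620 MPa.
Total weld length L_w = 365 mm. Treat welds as unit-width lines.
Centroid: x̄ = 2×80×40 / 365 = 17.53 mm from the vertical weld.
Polar moment about centroid: J = I_x + I_y = [205³/12 + 2×80×102.5²] + [205×17.53² + 2(80³/12 + 80×22.47²)] = 2628000 mm³.
Direct shear f_v = P/L_w = 90.2×10³ / 365 = 247.1 N/mm (vertical).
Torsion M = P·e = 90.2×10³ × 225 = 20295000 N·mm.
Critical point at (x, y) = (62.47, 102.5) from centroid. f_tx = M·y/J = 791.6 N/mm; f_ty = M·x/J = 482.4 N/mm.
Resultant f_max = √[f_tx² + (f_v + f_ty)²] = √[791.6² + (247.1 + 482.4)²] = 1076 N/mm.
Capacity per unit length: r_n/Ω = (1/2.0) × 0.6 × 620 × (0.707 × 14) = 1841 N/mm.
1076 ≤ 1841 → adequate.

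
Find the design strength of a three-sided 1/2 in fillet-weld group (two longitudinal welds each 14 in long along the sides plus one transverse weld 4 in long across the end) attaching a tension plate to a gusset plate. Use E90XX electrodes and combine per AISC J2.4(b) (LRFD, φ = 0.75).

E90XX → F_EXX = 90 ksi.
t_e = 0.707 × 0.5 = 0.3535 in.
R_nwl = 0.6 × 90 × 0.3535 × 28 = 534.5 kip (longitudinal, 2 welds).
R_nwt = 0.6 × 90 × 0.3535 × 4 = 76.36 kip (transverse, base value).
(i) R_nwl + R_nwt = 610.8 kip; (ii) 0.85 R_nwl + 1.5 R_nwt = 568.9 kip.
R_n = max = 610.8 kip [governs: (i)]; φR_n = 458.1 kip.

φR_n ≈ 458 kip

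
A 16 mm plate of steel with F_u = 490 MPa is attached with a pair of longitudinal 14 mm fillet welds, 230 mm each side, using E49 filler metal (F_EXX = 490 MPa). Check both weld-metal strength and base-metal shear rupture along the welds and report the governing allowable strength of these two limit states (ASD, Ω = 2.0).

R_n/Ω ≈ 669 kN (weld metal governs)

t_e = 0.707 × 14 = 9.898 mm; L = 460 mm.
Weld metal: R_n/Ω = (1/2.0) × 0.6 × 490 × 9.898 × 460 × 10⁻³ = 669.3 kN.
Base metal (shear rupture): R_n/Ω = (1/2.0) × 0.6 × 490 × 16 × 460 × 10⁻³ = 1082 kN.
Governing: weld metal.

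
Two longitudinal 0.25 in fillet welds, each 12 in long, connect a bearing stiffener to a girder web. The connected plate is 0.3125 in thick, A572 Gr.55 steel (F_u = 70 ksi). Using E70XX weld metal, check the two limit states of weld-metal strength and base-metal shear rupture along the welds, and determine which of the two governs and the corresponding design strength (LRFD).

E70XX → F_EXX = 70 ksi.
t_e = 0.707 × 0.25 = 0.1767 in; L = 24 in.
Weld metal: φR_n = 0.75 × 0.6 × 70 × 0.1767 × 24 = 133.6 kips.
Base metal (shear rupture): φR_n = 0.75 × 0.6 × 70 × 0.3125 × 24 = 236.2 kips.
Governing: weld metal.

φR_n ≈ 134 kips (weld metal governs)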